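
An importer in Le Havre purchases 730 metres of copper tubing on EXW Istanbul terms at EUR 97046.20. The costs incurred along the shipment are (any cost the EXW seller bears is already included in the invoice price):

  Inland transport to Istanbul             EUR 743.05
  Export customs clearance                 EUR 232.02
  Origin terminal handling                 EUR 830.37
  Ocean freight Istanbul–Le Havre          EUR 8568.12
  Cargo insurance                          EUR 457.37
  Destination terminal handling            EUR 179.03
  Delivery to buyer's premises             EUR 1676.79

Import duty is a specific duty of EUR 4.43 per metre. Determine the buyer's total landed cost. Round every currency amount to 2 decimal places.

Total landed cost: EUR 112966.85

EXW: the seller makes goods available at their premises; the buyer bears all onward costs.
CIF value = EXW price + inland to port + export clearance + origin terminal + freight + insurance = 97046.20 + 743.05 + 232.02 + 830.37 + 8568.12 + 457.37 = 107877.13
Import duty = 730 × 4.43 = 3233.90
Buyer bears: inland to port 743.05 + export clearance 232.02 + origin terminal 830.37 + freight 8568.12 + insurance 457.37 + destination terminal 179.03 + delivery 1676.79 + duty 3233.90 = 15920.65
Landed cost = invoice 97046.20 + 15920.65 = 112966.85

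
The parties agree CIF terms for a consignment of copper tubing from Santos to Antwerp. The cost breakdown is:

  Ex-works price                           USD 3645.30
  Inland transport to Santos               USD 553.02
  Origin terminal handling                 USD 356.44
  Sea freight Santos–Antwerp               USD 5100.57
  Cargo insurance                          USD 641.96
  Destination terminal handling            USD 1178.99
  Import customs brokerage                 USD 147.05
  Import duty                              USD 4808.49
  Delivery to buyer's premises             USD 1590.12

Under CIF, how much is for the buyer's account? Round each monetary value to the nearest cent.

CIF: the seller pays costs through ocean freight and marine insurance to the destination port.
Seller's account: goods 3645.30 + inland to port 553.02 + origin terminal 356.44 + freight 5100.57 + insurance 641.96 = 10297.29
Buyer's account: destination terminal 1178.99 + brokerage 147.05 + duty 4808.49 + delivery 1590.12 = 7724.65

Buyer's account: USD 7724.65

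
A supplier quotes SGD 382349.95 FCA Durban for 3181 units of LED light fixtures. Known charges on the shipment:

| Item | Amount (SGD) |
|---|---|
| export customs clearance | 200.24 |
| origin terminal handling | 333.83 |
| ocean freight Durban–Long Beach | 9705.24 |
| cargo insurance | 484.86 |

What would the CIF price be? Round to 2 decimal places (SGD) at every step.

Not relevant to the conversion: export clearance — on the seller under both FCA and CIF; already in the FCA price and stays in the CIF price.
From FCA to CIF, the seller additionally bears: origin terminal, freight, insurance.
CIF price = 382349.95 + 333.83 + 9705.24 + 484.86 = 392873.88

CIF price: SGD 392873.88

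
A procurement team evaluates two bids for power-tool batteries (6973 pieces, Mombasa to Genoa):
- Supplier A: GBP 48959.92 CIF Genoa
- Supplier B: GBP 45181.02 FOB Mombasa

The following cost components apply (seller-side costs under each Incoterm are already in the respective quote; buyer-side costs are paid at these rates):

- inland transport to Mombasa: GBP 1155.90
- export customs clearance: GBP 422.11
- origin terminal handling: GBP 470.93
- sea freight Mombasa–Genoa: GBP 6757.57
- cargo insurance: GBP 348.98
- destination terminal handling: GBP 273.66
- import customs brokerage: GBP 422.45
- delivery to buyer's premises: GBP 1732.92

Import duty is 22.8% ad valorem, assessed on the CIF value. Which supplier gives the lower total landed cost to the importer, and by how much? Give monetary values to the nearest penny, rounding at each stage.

Supplier A is cheaper by GBP 4086.36

Supplier A (CIF):
The CIF price already equals the CIF value: 48959.92
Import duty = 48959.92 × 22.8% = 11162.86
Buyer bears (A): 273.66 + 422.45 + 1732.92 = 2429.03
Landed cost (A) = invoice 48959.92 + 2429.03 + duty 11162.86 = 62551.81
Supplier B (FOB):
CIF value = FOB price + freight + insurance = 45181.02 + 6757.57 + 348.98 = 52287.57
Import duty = 52287.57 × 22.8% = 11921.57
Buyer bears (B): 6757.57 + 348.98 + 273.66 + 422.45 + 1732.92 = 9535.58
Landed cost (B) = invoice 45181.02 + 9535.58 + duty 11921.57 = 66638.17
Difference = |62551.81 − 66638.17| = 4086.36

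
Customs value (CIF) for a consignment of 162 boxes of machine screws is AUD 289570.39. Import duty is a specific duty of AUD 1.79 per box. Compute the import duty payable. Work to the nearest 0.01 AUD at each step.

Import duty = 162 × 1.79 = 289.98

Import duty: AUD 289.98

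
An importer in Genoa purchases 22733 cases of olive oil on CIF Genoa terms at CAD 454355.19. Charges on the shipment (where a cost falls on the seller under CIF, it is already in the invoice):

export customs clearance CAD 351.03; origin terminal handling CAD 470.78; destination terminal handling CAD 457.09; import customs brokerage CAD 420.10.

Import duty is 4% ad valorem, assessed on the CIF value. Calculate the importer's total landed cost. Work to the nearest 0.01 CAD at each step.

Total landed cost: CAD 473406.59

CIF: the seller pays costs through ocean freight and marine insurance to the destination port.
Already in the invoice (seller's account under CIF): export clearance, origin terminal — exclude.
The CIF price already equals the CIF value: 454355.19
Import duty = 454355.19 × 4% = 18174.21
Buyer bears: destination terminal 457.09 + brokerage 420.10 + duty 18174.21 = 19051.40
Landed cost = invoice 454355.19 + 19051.40 = 473406.59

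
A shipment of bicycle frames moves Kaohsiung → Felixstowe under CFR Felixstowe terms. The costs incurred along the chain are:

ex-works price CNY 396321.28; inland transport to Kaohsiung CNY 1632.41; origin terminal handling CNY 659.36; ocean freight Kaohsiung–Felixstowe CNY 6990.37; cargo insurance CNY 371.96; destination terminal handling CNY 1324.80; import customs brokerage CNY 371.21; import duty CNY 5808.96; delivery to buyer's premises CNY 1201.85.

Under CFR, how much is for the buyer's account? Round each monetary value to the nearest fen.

CFR: the seller pays costs through ocean freight to the destination port, but not insurance.
Seller's account: goods 396321.28 + inland to port 1632.41 + origin terminal 659.36 + freight 6990.37 = 405603.42
Buyer's account: insurance 371.96 + destination terminal 1324.80 + brokerage 371.21 + duty 5808.96 + delivery 1201.85 = 9078.78

Buyer's account: CNY 9078.78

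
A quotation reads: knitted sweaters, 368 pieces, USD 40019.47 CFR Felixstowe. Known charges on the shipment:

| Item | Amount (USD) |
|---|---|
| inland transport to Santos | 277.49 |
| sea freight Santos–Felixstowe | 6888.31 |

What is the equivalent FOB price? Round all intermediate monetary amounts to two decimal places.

FOB price: USD 33131.16

Not relevant to the conversion: inland to port — on the seller under both CFR and FOB; already in the CFR price and stays in the FOB price.
From CFR to FOB, the seller no longer bears: freight.
FOB price = 40019.47 − 6888.31 = 33131.16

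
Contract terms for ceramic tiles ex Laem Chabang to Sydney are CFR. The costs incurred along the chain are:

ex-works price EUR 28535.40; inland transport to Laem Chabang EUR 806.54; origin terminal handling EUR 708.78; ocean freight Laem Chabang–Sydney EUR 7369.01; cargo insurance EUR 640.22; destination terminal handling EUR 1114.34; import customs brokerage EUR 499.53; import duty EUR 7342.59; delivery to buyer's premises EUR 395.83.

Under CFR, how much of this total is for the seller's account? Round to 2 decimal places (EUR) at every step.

Seller's account: EUR 37419.73

CFR: the seller pays costs through ocean freight to the destination port, but not insurance.
Seller's account: goods 28535.40 + inland to port 806.54 + origin terminal 708.78 + freight 7369.01 = 37419.73
Buyer's account: insurance 640.22 + destination terminal 1114.34 + brokerage 499.53 + duty 7342.59 + delivery 395.83 = 9992.51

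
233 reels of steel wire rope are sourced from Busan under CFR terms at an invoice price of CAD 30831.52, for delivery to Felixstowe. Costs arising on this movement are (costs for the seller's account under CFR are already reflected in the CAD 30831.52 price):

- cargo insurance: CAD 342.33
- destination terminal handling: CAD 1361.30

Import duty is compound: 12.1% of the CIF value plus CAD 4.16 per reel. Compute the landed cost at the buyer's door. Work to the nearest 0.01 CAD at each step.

CFR: the seller pays costs through ocean freight to the destination port, but not insurance.
CIF value = CFR price + insurance = 30831.52 + 342.33 = 31173.85
Ad valorem component: 31173.85 × 12.1% = 3772.04
Specific component: 233 × 4.16 = 969.28
Import duty = 3772.04 + 969.28 = 4741.32
Buyer bears: insurance 342.33 + destination terminal 1361.30 + duty 4741.32 = 6444.95
Landed cost = invoice 30831.52 + 6444.95 = 37276.47

Total landed cost: CAD 37276.47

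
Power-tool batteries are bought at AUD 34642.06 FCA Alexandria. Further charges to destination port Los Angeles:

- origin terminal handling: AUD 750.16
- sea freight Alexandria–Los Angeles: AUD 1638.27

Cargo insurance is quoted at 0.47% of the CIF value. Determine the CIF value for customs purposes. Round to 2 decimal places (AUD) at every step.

CIF value: AUD 37205.36

Let C be the CIF value. C = FCA price + pre-shipment costs + freight + 0.47% × C
C − 0.47% × C = 34642.06 + 750.16 + 1638.27
0.9953 × C = 37030.49
C = 37030.49 / 0.9953 = 37205.36
Insurance premium = 0.47% × 37205.36 = 174.87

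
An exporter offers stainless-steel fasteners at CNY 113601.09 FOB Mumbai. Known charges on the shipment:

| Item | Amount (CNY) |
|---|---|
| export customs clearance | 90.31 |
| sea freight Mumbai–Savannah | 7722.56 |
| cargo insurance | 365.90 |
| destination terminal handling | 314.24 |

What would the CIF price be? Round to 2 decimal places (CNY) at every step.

Not relevant to the conversion: export clearance — on the seller under both FOB and CIF; already in the FOB price and stays in the CIF price. destination terminal — on the buyer under both terms; not part of either seller's price.
From FOB to CIF, the seller additionally bears: freight, insurance.
CIF price = 113601.09 + 7722.56 + 365.90 = 121689.55

CIF price: CNY 121689.55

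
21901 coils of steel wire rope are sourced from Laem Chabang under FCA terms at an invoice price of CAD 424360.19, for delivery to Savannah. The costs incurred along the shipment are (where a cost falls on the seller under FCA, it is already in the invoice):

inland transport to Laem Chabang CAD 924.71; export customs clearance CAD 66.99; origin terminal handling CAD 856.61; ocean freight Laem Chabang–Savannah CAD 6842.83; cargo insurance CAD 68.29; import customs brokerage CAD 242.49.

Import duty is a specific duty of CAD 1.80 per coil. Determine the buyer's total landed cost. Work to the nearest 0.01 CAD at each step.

FCA: the seller delivers export-cleared goods to the carrier; the buyer bears costs from that point.
Already in the invoice (seller's account under FCA): inland to port, export clearance — exclude.
CIF value = FCA price + origin terminal + freight + insurance = 424360.19 + 856.61 + 6842.83 + 68.29 = 432127.92
Import duty = 21901 × 1.80 = 39421.80
Buyer bears: origin terminal 856.61 + freight 6842.83 + insurance 68.29 + brokerage 242.49 + duty 39421.80 = 47432.02
Landed cost = invoice 424360.19 + 47432.02 = 471792.21

Total landed cost: CAD 471792.21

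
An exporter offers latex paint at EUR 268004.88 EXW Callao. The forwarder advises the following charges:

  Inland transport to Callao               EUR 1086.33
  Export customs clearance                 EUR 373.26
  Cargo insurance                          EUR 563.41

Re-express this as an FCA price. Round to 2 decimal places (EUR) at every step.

FCA price: EUR 269464.47

Not relevant to the conversion: insurance — on the buyer under both terms; not part of either seller's price.
From EXW to FCA, the seller additionally bears: inland to port, export clearance.
FCA price = 268004.88 + 1086.33 + 373.26 = 269464.47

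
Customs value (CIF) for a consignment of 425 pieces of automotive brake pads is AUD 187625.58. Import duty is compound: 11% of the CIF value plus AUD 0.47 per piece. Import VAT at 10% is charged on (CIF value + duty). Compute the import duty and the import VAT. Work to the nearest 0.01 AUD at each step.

Import duty: AUD 20838.56; import VAT: AUD 20846.41

Ad valorem component: 187625.58 × 11% = 20638.81
Specific component: 425 × 0.47 = 199.75
Import duty = 20638.81 + 199.75 = 20838.56
VAT base = CIF + duty = 187625.58 + 20838.56 = 208464.14
Import VAT = 208464.14 × 10% = 20846.41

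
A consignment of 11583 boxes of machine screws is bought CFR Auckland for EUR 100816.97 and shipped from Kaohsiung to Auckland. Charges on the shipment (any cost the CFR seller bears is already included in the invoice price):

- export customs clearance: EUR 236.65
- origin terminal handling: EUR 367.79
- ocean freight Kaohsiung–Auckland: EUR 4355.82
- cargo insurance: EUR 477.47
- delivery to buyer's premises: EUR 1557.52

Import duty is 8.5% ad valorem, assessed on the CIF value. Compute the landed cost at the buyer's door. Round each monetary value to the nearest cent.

Total landed cost: EUR 111461.99

CFR: the seller pays costs through ocean freight to the destination port, but not insurance.
Already in the invoice (seller's account under CFR): export clearance, origin terminal, freight — exclude.
CIF value = CFR price + insurance = 100816.97 + 477.47 = 101294.44
Import duty = 101294.44 × 8.5% = 8610.03
Buyer bears: insurance 477.47 + delivery 1557.52 + duty 8610.03 = 10645.02
Landed cost = invoice 100816.97 + 10645.02 = 111461.99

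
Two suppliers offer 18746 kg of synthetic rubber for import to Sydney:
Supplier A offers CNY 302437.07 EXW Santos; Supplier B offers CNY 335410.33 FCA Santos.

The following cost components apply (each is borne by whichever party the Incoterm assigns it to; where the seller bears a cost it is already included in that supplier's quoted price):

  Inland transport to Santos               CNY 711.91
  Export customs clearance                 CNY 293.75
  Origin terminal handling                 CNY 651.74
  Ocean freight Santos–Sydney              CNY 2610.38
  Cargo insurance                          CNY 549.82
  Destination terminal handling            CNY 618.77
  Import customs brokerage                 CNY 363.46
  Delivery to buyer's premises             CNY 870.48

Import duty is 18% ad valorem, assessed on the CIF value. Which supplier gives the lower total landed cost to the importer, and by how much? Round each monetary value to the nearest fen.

Supplier A is cheaper by CNY 37721.77

Supplier A (EXW):
CIF value = EXW price + inland to port + export clearance + origin terminal + freight + insurance = 302437.07 + 711.91 + 293.75 + 651.74 + 2610.38 + 549.82 = 307254.67
Import duty = 307254.67 × 18% = 55305.84
Buyer bears (A): 711.91 + 293.75 + 651.74 + 2610.38 + 549.82 + 618.77 + 363.46 + 870.48 = 6670.31
Landed cost (A) = invoice 302437.07 + 6670.31 + duty 55305.84 = 364413.22
Supplier B (FCA):
CIF value = FCA price + origin terminal + freight + insurance = 335410.33 + 651.74 + 2610.38 + 549.82 = 339222.27
Import duty = 339222.27 × 18% = 61060.01
Buyer bears (B): 651.74 + 2610.38 + 549.82 + 618.77 + 363.46 + 870.48 = 5664.65
Landed cost (B) = invoice 335410.33 + 5664.65 + duty 61060.01 = 402134.99
Difference = |364413.22 − 402134.99| = 37721.77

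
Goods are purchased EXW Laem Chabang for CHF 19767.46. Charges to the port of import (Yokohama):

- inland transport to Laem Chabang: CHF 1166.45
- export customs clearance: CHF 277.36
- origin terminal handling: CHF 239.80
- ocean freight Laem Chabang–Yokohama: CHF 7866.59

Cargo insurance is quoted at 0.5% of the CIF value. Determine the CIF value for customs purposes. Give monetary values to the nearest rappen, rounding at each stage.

CIF value: CHF 29464.98

Let C be the CIF value. C = EXW price + pre-shipment costs + freight + 0.5% × C
C − 0.5% × C = 19767.46 + 1166.45 + 277.36 + 239.80 + 7866.59
0.995 × C = 29317.66
C = 29317.66 / 0.995 = 29464.98
Insurance premium = 0.5% × 29464.98 = 147.32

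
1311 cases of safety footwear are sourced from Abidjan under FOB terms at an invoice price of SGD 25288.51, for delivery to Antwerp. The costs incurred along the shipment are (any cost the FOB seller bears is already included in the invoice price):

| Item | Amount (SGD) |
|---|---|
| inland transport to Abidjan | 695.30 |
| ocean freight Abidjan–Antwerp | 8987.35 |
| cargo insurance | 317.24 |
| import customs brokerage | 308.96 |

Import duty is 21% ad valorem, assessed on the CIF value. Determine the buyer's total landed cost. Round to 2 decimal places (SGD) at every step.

Total landed cost: SGD 42166.61

FOB: the seller bears costs until goods are on board at the origin port; the buyer bears freight, insurance and all costs thereafter.
Already in the invoice (seller's account under FOB): inland to port — exclude.
CIF value = FOB price + freight + insurance = 25288.51 + 8987.35 + 317.24 = 34593.10
Import duty = 34593.10 × 21% = 7264.55
Buyer bears: freight 8987.35 + insurance 317.24 + brokerage 308.96 + duty 7264.55 = 16878.10
Landed cost = invoice 25288.51 + 16878.10 = 42166.61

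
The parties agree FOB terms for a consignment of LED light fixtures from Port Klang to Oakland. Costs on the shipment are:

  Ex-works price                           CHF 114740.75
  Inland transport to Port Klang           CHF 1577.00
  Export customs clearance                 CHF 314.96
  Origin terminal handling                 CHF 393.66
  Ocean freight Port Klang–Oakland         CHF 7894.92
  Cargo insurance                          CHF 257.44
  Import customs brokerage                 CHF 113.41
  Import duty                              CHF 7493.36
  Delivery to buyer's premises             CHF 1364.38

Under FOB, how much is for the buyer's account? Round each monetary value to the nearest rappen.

Buyer's account: CHF 17123.51

FOB: the seller bears costs until goods are on board at the origin port; the buyer bears freight, insurance and all costs thereafter.
Seller's account: goods 114740.75 + inland to port 1577.00 + export clearance 314.96 + origin terminal 393.66 = 117026.37
Buyer's account: freight 7894.92 + insurance 257.44 + brokerage 113.41 + duty 7493.36 + delivery 1364.38 = 17123.51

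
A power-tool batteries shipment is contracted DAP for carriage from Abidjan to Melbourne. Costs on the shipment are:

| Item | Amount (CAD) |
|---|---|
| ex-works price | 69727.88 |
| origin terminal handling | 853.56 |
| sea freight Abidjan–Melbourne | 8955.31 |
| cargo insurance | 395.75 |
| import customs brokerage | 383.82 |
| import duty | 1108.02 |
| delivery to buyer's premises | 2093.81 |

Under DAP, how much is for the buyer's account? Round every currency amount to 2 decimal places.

Buyer's account: CAD 1491.84

DAP: the seller bears all costs to the named destination except import duty and clearance.
Seller's account: goods 69727.88 + origin terminal 853.56 + freight 8955.31 + insurance 395.75 + delivery 2093.81 = 82026.31
Buyer's account: brokerage 383.82 + duty 1108.02 = 1491.84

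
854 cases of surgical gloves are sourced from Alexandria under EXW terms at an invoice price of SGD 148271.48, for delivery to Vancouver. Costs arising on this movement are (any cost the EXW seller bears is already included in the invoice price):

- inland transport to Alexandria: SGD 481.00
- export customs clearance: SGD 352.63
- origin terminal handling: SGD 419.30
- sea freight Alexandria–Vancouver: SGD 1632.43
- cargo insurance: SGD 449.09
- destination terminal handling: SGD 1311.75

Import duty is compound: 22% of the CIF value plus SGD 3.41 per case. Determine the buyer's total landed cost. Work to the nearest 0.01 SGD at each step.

EXW: the seller makes goods available at their premises; the buyer bears all onward costs.
CIF value = EXW price + inland to port + export clearance + origin terminal + freight + insurance = 148271.48 + 481.00 + 352.63 + 419.30 + 1632.43 + 449.09 = 151605.93
Ad valorem component: 151605.93 × 22% = 33353.30
Specific component: 854 × 3.41 = 2912.14
Import duty = 33353.30 + 2912.14 = 36265.44
Buyer bears: inland to port 481.00 + export clearance 352.63 + origin terminal 419.30 + freight 1632.43 + insurance 449.09 + destination terminal 1311.75 + duty 36265.44 = 40911.64
Landed cost = invoice 148271.48 + 40911.64 = 189183.12

Total landed cost: SGD 189183.12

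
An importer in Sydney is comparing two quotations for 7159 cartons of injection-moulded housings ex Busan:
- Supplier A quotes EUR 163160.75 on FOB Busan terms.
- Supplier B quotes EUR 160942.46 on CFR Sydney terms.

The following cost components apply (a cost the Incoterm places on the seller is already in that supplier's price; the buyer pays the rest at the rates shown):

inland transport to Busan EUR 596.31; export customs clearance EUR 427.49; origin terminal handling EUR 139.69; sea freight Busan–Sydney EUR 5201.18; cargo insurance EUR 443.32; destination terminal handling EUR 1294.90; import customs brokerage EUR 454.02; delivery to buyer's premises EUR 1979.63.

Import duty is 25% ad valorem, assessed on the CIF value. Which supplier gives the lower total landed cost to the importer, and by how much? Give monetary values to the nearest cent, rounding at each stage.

Supplier A (FOB):
CIF value = FOB price + freight + insurance = 163160.75 + 5201.18 + 443.32 = 168805.25
Import duty = 168805.25 × 25% = 42201.31
Buyer bears (A): 5201.18 + 443.32 + 1294.90 + 454.02 + 1979.63 = 9373.05
Landed cost (A) = invoice 163160.75 + 9373.05 + duty 42201.31 = 214735.11
Supplier B (CFR):
CIF value = CFR price + insurance = 160942.46 + 443.32 = 161385.78
Import duty = 161385.78 × 25% = 40346.45
Buyer bears (B): 443.32 + 1294.90 + 454.02 + 1979.63 = 4171.87
Landed cost (B) = invoice 160942.46 + 4171.87 + duty 40346.45 = 205460.78
Difference = |214735.11 − 205460.78| = 9274.33

Supplier B is cheaper by EUR 9274.33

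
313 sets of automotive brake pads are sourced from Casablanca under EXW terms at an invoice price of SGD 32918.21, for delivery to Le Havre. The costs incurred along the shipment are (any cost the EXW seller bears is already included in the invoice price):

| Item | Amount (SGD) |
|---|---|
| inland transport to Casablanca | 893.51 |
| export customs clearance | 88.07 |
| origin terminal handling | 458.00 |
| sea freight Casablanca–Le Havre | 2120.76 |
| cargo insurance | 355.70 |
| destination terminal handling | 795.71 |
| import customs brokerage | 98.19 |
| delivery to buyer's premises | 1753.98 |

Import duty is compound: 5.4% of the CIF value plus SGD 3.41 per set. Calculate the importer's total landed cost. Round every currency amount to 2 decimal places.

Total landed cost: SGD 42538.51

EXW: the seller makes goods available at their premises; the buyer bears all onward costs.
CIF value = EXW price + inland to port + export clearance + origin terminal + freight + insurance = 32918.21 + 893.51 + 88.07 + 458.00 + 2120.76 + 355.70 = 36834.25
Ad valorem component: 36834.25 × 5.4% = 1989.05
Specific component: 313 × 3.41 = 1067.33
Import duty = 1989.05 + 1067.33 = 3056.38
Buyer bears: inland to port 893.51 + export clearance 88.07 + origin terminal 458.00 + freight 2120.76 + insurance 355.70 + destination terminal 795.71 + brokerage 98.19 + delivery 1753.98 + duty 3056.38 = 9620.30
Landed cost = invoice 32918.21 + 9620.30 = 42538.51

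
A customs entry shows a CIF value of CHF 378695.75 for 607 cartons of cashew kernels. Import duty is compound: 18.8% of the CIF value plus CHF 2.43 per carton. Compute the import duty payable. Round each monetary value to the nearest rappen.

Ad valorem component: 378695.75 × 18.8% = 71194.80
Specific component: 607 × 2.43 = 1475.01
Import duty = 71194.80 + 1475.01 = 72669.81

Import duty: CHF 72669.81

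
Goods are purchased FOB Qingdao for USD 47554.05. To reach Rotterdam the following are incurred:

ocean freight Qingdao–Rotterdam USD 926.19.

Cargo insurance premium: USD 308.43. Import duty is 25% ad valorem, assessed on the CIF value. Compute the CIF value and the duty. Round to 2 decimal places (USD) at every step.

CIF value: USD 48788.67; import duty: USD 12197.17

CIF = FOB price + freight + insurance
CIF = 47554.05 + 926.19 + 308.43 = 48788.67
Import duty = 48788.67 × 25% = 12197.17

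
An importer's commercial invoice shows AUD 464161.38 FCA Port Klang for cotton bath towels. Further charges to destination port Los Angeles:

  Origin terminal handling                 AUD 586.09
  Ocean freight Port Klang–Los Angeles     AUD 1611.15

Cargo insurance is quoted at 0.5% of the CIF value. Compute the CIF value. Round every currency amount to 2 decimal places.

Let C be the CIF value. C = FCA price + pre-shipment costs + freight + 0.5% × C
C − 0.5% × C = 464161.38 + 586.09 + 1611.15
0.995 × C = 466358.62
C = 466358.62 / 0.995 = 468702.13
Insurance premium = 0.5% × 468702.13 = 2343.51

CIF value: AUD 468702.13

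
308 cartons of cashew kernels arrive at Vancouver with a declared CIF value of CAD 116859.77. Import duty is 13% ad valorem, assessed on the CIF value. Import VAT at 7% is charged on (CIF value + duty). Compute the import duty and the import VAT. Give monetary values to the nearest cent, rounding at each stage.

Import duty = 116859.77 × 13% = 15191.77
VAT base = CIF + duty = 116859.77 + 15191.77 = 132051.54
Import VAT = 132051.54 × 7% = 9243.61

Import duty: CAD 15191.77; import VAT: CAD 9243.61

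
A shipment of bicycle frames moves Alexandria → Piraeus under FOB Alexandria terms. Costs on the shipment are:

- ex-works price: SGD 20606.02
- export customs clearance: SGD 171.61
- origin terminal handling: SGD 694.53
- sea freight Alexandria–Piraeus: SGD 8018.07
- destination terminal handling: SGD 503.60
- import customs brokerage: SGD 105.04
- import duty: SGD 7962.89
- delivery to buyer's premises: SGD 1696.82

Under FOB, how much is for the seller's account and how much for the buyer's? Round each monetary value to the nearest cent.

Seller: SGD 21472.16; buyer: SGD 18286.42

FOB: the seller bears costs until goods are on board at the origin port; the buyer bears freight, insurance and all costs thereafter.
Seller's account: goods 20606.02 + export clearance 171.61 + origin terminal 694.53 = 21472.16
Buyer's account: freight 8018.07 + destination terminal 503.60 + brokerage 105.04 + duty 7962.89 + delivery 1696.82 = 18286.42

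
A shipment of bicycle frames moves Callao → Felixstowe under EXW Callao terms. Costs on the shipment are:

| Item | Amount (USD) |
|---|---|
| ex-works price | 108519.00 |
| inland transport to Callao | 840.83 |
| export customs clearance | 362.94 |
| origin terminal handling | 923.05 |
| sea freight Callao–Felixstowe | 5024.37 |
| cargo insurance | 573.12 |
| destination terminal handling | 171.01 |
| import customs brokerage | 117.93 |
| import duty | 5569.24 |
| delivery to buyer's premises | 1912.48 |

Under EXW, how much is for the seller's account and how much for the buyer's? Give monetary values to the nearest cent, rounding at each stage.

EXW: the seller makes goods available at their premises; the buyer bears all onward costs.
Seller's account: goods 108519.00 = 108519.00
Buyer's account: inland to port 840.83 + export clearance 362.94 + origin terminal 923.05 + freight 5024.37 + insurance 573.12 + destination terminal 171.01 + brokerage 117.93 + duty 5569.24 + delivery 1912.48 = 15494.97

Seller: USD 108519.00; buyer: USD 15494.97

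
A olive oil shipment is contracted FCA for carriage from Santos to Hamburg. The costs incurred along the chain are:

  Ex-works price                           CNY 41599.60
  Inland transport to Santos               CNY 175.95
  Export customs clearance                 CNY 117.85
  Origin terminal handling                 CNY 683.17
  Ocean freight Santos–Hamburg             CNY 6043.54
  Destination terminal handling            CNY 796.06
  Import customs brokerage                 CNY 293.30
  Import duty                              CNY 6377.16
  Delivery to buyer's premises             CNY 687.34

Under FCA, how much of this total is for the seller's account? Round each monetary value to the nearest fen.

FCA: the seller delivers export-cleared goods to the carrier; the buyer bears costs from that point.
Seller's account: goods 41599.60 + inland to port 175.95 + export clearance 117.85 = 41893.40
Buyer's account: origin terminal 683.17 + freight 6043.54 + destination terminal 796.06 + brokerage 293.30 + duty 6377.16 + delivery 687.34 = 14880.57

Seller's account: CNY 41893.40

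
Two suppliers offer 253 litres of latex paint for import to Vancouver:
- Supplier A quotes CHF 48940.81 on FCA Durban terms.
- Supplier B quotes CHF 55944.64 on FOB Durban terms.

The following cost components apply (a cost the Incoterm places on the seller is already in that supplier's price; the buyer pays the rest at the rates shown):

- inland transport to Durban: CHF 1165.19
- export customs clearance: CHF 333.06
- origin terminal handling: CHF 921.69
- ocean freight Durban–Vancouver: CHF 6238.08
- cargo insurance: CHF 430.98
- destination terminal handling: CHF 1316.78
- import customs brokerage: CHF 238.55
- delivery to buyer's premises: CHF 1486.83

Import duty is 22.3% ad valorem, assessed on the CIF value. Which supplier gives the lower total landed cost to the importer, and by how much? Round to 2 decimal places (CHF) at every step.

Supplier A is cheaper by CHF 7438.46

Supplier A (FCA):
CIF value = FCA price + origin terminal + freight + insurance = 48940.81 + 921.69 + 6238.08 + 430.98 = 56531.56
Import duty = 56531.56 × 22.3% = 12606.54
Buyer bears (A): 921.69 + 6238.08 + 430.98 + 1316.78 + 238.55 + 1486.83 = 10632.91
Landed cost (A) = invoice 48940.81 + 10632.91 + duty 12606.54 = 72180.26
Supplier B (FOB):
CIF value = FOB price + freight + insurance = 55944.64 + 6238.08 + 430.98 = 62613.70
Import duty = 62613.70 × 22.3% = 13962.86
Buyer bears (B): 6238.08 + 430.98 + 1316.78 + 238.55 + 1486.83 = 9711.22
Landed cost (B) = invoice 55944.64 + 9711.22 + duty 13962.86 = 79618.72
Difference = |72180.26 − 79618.72| = 7438.46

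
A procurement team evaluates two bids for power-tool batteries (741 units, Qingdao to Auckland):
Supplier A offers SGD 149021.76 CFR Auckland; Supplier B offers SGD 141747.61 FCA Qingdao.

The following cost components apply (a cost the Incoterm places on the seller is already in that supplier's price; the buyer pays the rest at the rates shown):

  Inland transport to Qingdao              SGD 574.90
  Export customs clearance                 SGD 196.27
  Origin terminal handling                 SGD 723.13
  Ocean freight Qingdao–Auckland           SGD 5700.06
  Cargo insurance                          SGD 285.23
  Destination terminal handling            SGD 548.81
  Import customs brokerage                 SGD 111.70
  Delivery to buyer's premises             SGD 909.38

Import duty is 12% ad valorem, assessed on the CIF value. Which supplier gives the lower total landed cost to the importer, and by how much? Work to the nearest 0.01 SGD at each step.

Supplier B is cheaper by SGD 953.08

Supplier A (CFR):
CIF value = CFR price + insurance = 149021.76 + 285.23 = 149306.99
Import duty = 149306.99 × 12% = 17916.84
Buyer bears (A): 285.23 + 548.81 + 111.70 + 909.38 = 1855.12
Landed cost (A) = invoice 149021.76 + 1855.12 + duty 17916.84 = 168793.72
Supplier B (FCA):
CIF value = FCA price + origin terminal + freight + insurance = 141747.61 + 723.13 + 5700.06 + 285.23 = 148456.03
Import duty = 148456.03 × 12% = 17814.72
Buyer bears (B): 723.13 + 5700.06 + 285.23 + 548.81 + 111.70 + 909.38 = 8278.31
Landed cost (B) = invoice 141747.61 + 8278.31 + duty 17814.72 = 167840.64
Difference = |168793.72 − 167840.64| = 953.08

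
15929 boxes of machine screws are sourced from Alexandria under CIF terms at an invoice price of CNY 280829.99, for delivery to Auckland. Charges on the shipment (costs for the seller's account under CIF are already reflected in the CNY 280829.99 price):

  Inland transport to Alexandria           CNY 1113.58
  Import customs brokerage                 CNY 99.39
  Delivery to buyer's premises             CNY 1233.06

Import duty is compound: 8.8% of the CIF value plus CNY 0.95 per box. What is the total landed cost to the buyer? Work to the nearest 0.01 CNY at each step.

CIF: the seller pays costs through ocean freight and marine insurance to the destination port.
Already in the invoice (seller's account under CIF): inland to port — exclude.
The CIF price already equals the CIF value: 280829.99
Ad valorem component: 280829.99 × 8.8% = 24713.04
Specific component: 15929 × 0.95 = 15132.55
Import duty = 24713.04 + 15132.55 = 39845.59
Buyer bears: brokerage 99.39 + delivery 1233.06 + duty 39845.59 = 41178.04
Landed cost = invoice 280829.99 + 41178.04 = 322008.03

Total landed cost: CNY 322008.03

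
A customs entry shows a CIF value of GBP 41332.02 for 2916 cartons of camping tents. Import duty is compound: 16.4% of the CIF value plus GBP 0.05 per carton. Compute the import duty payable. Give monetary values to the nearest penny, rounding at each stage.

Ad valorem component: 41332.02 × 16.4% = 6778.45
Specific component: 2916 × 0.05 = 145.80
Import duty = 6778.45 + 145.80 = 6924.25

Import duty: GBP 6924.25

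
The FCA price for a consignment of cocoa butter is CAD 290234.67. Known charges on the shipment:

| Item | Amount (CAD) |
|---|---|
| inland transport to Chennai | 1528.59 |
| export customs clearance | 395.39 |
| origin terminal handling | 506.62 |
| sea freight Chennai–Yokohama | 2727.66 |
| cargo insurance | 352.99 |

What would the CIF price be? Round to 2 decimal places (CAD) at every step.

CIF price: CAD 293821.94

Not relevant to the conversion: inland to port, export clearance — on the seller under both FCA and CIF; already in the FCA price and stays in the CIF price.
From FCA to CIF, the seller additionally bears: origin terminal, freight, insurance.
CIF price = 290234.67 + 506.62 + 2727.66 + 352.99 = 293821.94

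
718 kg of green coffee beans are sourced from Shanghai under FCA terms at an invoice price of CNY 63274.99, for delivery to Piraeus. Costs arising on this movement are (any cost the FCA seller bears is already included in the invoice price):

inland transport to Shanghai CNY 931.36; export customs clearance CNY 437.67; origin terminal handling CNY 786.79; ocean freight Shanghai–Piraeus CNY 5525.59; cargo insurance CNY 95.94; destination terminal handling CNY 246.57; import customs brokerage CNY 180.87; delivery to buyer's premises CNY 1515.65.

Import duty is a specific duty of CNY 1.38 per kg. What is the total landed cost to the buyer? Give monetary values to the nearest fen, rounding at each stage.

FCA: the seller delivers export-cleared goods to the carrier; the buyer bears costs from that point.
Already in the invoice (seller's account under FCA): inland to port, export clearance — exclude.
CIF value = FCA price + origin terminal + freight + insurance = 63274.99 + 786.79 + 5525.59 + 95.94 = 69683.31
Import duty = 718 × 1.38 = 990.84
Buyer bears: origin terminal 786.79 + freight 5525.59 + insurance 95.94 + destination terminal 246.57 + brokerage 180.87 + delivery 1515.65 + duty 990.84 = 9342.25
Landed cost = invoice 63274.99 + 9342.25 = 72617.24

Total landed cost: CNY 72617.24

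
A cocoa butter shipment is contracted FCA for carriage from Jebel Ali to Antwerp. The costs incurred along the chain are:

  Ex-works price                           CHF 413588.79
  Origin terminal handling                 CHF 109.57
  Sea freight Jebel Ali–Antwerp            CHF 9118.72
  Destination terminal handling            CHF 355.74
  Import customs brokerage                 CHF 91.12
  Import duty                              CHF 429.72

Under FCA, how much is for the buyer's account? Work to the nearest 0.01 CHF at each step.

FCA: the seller delivers export-cleared goods to the carrier; the buyer bears costs from that point.
Seller's account: goods 413588.79 = 413588.79
Buyer's account: origin terminal 109.57 + freight 9118.72 + destination terminal 355.74 + brokerage 91.12 + duty 429.72 = 10104.87

Buyer's account: CHF 10104.87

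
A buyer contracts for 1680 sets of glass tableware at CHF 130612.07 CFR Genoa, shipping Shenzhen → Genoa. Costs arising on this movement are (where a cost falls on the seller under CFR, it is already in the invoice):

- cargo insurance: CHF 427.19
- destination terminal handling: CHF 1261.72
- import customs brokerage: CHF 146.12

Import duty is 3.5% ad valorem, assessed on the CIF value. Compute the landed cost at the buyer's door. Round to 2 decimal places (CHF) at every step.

Total landed cost: CHF 137033.47

CFR: the seller pays costs through ocean freight to the destination port, but not insurance.
CIF value = CFR price + insurance = 130612.07 + 427.19 = 131039.26
Import duty = 131039.26 × 3.5% = 4586.37
Buyer bears: insurance 427.19 + destination terminal 1261.72 + brokerage 146.12 + duty 4586.37 = 6421.40
Landed cost = invoice 130612.07 + 6421.40 = 137033.47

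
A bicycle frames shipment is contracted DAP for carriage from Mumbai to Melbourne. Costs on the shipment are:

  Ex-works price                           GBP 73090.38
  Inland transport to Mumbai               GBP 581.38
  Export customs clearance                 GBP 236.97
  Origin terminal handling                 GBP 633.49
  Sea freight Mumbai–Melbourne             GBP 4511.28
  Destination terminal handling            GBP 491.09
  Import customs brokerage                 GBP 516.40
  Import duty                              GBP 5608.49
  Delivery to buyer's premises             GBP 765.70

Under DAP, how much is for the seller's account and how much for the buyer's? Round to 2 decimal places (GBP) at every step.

Seller: GBP 80310.29; buyer: GBP 6124.89

DAP: the seller bears all costs to the named destination except import duty and clearance.
Seller's account: goods 73090.38 + inland to port 581.38 + export clearance 236.97 + origin terminal 633.49 + freight 4511.28 + destination terminal 491.09 + delivery 765.70 = 80310.29
Buyer's account: brokerage 516.40 + duty 5608.49 = 6124.89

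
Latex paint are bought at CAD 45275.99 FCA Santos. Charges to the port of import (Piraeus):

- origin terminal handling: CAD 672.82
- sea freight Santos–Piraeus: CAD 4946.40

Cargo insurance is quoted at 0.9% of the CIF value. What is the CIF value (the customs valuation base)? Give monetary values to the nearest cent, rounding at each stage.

CIF value: CAD 51357.43

Let C be the CIF value. C = FCA price + pre-shipment costs + freight + 0.9% × C
C − 0.9% × C = 45275.99 + 672.82 + 4946.40
0.991 × C = 50895.21
C = 50895.21 / 0.991 = 51357.43
Insurance premium = 0.9% × 51357.43 = 462.22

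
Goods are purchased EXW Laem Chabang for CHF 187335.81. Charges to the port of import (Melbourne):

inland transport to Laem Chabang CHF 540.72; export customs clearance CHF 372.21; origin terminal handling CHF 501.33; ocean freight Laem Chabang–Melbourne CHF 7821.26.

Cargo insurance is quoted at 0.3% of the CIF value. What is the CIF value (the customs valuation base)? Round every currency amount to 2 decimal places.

CIF value: CHF 197162.82

Let C be the CIF value. C = EXW price + pre-shipment costs + freight + 0.3% × C
C − 0.3% × C = 187335.81 + 540.72 + 372.21 + 501.33 + 7821.26
0.997 × C = 196571.33
C = 196571.33 / 0.997 = 197162.82
Insurance premium = 0.3% × 197162.82 = 591.49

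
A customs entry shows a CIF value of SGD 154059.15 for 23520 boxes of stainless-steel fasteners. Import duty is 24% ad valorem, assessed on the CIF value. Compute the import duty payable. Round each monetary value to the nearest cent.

Import duty: SGD 36974.20

Import duty = 154059.15 × 24% = 36974.20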